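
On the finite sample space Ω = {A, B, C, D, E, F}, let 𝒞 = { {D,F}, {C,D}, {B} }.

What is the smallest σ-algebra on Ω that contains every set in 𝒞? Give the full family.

Answer: σ(𝒞) = { ∅, {B}, {C}, {D}, {F}, {A,E}, {B,C}, {B,D}, {B,F}, {C,D}, {C,F}, {D,F}, {A,B,E}, {A,C,E}, {A,D,E}, {A,E,F}, {B,C,D}, {B,C,F}, {B,D,F}, {C,D,F}, {A,B,C,E}, {A,B,D,E}, {A,B,E,F}, {A,C,D,E}, {A,C,E,F}, {A,D,E,F}, {B,C,D,F}, {A,B,C,D,E}, {A,B,C,E,F}, {A,B,D,E,F}, {A,C,D,E,F}, Ω }

Check:
Start: 𝒞 ∪ {∅, Ω} = { ∅, {B}, {C,D}, {D,F}, Ω }.
Step 1: 6 new —
  {B,C,D}  = {C,D} ∪ {B}
  {B,D,F}  = {B} ∪ {D,F}
  {C,D,F}  = {C,D} ∪ {D,F}
  {A,B,C,E}  = complement {D,F}
  {A,B,E,F}  = complement {C,D}
  {A,C,D,E,F}  = complement {B}
  — 11 sets.
Step 2 adds 7:
  {A,B,E}  = complement {C,D,F}
  {A,C,E}  = complement {B,D,F}
  {A,E,F}  = complement {B,C,D}
  {B,C,D,F}  = {B,D,F} ∪ {C,D}
  {A,B,C,D,E}  = {C,D} ∪ {A,B,C,E}
  {A,B,C,E,F}  = {A,B,C,E} ∪ {A,B,E,F}
  {A,B,D,E,F}  = {B,D,F} ∪ {A,B,E,F}
  — 18 sets.
Step 3 (7 new):
  {C}  = complement {A,B,D,E,F}
  {D}  = complement {A,B,C,E,F}
  {F}  = complement {A,B,C,D,E}
  {A,E}  = complement {B,C,D,F}
  {A,C,D,E}  = {C,D} ∪ {A,C,E}
  {A,C,E,F}  = {A,E,F} ∪ {A,C,E}
  {A,D,E,F}  = {A,E,F} ∪ {D,F}
  — 25 sets.
Step 4 adds 6:
  {B,C}  = complement {A,D,E,F}
  {B,D}  = complement {A,C,E,F}
  {B,F}  = complement {A,C,D,E}
  {C,F}  = {F} ∪ {C}
  {A,D,E}  = {A,E} ∪ {D}
  {A,B,D,E}  = {A,B,E} ∪ {D}
  — 31 sets.
Step 5: 1 new —
  {B,C,F}  = complement {A,D,E}
  — 32 sets.
Step 6: stable.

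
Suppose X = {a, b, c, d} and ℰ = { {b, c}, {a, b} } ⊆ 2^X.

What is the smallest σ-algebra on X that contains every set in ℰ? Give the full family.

Initial family (4 sets): { {}, {a, b}, {b, c}, X }.
Pass 1 (3 new):
  {a, d}  = {b, c}ᶜ
  {c, d}  = {a, b}ᶜ
  {a, b, c}  = {a, b} ∪ {b, c}
Pass 2: +4 →
  {d}  = {a, b, c}ᶜ
  {a, b, d}  = {a, d} ∪ {a, b}
  {a, c, d}  = {c, d} ∪ {a, d}
  {b, c, d}  = {c, d} ∪ {b, c}
Pass 3: 3 new —
  {a}  = {b, c, d}ᶜ
  {b}  = {a, c, d}ᶜ
  {c}  = {a, b, d}ᶜ
Pass 4: 2 new —
  {a, c}  = {c} ∪ {a}
  {b, d}  = {d} ∪ {b}
Pass 5: already closed under ᶜ and ∪.

Therefore σ(ℰ) = { {}, {a}, {b}, {c}, {d}, {a, b}, {a, c}, {a, d}, {b, c}, {b, d}, {c, d}, {a, b, c}, {a, b, d}, {a, c, d}, {b, c, d}, X } (|σ(ℰ)| = 16).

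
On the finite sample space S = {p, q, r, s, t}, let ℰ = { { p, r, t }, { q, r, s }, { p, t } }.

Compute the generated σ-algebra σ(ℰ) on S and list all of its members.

Take S₀ = ℰ ∪ {∅, S} = { {}, { p, t }, { p, r, t }, { q, r, s }, S }.
Round 1. New:
  { q, s }  = complement { p, r, t }
  [6 total]
Round 2 (1 new):
  { p, q, s, t }  = { q, s } ∪ { p, t }
  [7 total]
Round 3 adds 1:
  { r }  = complement { p, q, s, t }
  [8 total]
Round 4: no new sets; the family is a σ-algebra.

Hence σ(ℰ) has 8 members: { {}, { r }, { p, t }, { q, s }, { p, r, t }, { q, r, s }, { p, q, s, t }, S }.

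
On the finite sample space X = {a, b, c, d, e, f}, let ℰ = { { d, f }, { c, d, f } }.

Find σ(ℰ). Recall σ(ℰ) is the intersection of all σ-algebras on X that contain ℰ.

Start: ℰ ∪ {∅, X} = { {  }, { d, f }, { c, d, f }, X }.
Step 1 (2 new):
  { a, b, e }  = { c, d, f }ᶜ
  { a, b, c, e }  = { d, f }ᶜ
Step 2. New:
  { a, b, d, e, f }  = { a, b, e } ∪ { d, f }
Step 3: 1 new —
  { c }  = { a, b, d, e, f }ᶜ
Step 4: closed — nothing new.

Therefore σ(ℰ) = { {  }, { c }, { d, f }, { a, b, e }, { c, d, f }, { a, b, c, e }, { a, b, d, e, f }, X } (|σ(ℰ)| = 8).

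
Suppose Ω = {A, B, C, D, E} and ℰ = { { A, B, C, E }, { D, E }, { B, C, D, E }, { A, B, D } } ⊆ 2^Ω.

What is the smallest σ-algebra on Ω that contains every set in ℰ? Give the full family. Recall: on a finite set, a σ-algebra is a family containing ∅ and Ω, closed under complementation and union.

Initial family (6 sets): { {}, { D, E }, { A, B, D }, { A, B, C, E }, { B, C, D, E }, Ω }.
Step 1: 5 new —
  { A }  = { B, C, D, E }ᶜ
  { D }  = { A, B, C, E }ᶜ
  { C, E }  = { A, B, D }ᶜ
  { A, B, C }  = { D, E }ᶜ
  { A, B, D, E }  = { D, E } ∪ { A, B, D }
  — 11 sets.
Step 2 adds 6:
  { C }  = { A, B, D, E }ᶜ
  { A, D }  = { D } ∪ { A }
  { A, C, E }  = { C, E } ∪ { A }
  { A, D, E }  = { D, E } ∪ { A }
  { C, D, E }  = { D, E } ∪ { C, E }
  { A, B, C, D }  = { A, B, C } ∪ { A, B, D }
  — 17 sets.
Step 3. New:
  { E }  = { A, B, C, D }ᶜ
  { A, B }  = { C, D, E }ᶜ
  { A, C }  = { C } ∪ { A }
  { B, C }  = { A, D, E }ᶜ
  { B, D }  = { A, C, E }ᶜ
  { C, D }  = { C } ∪ { D }
  { A, C, D }  = { C } ∪ { A, D }
  { B, C, E }  = { A, D }ᶜ
  { A, C, D, E }  = { D, E } ∪ { A, C, E }
  — 26 sets.
Step 4: +6 →
  { B }  = { A, C, D, E }ᶜ
  { A, E }  = { E } ∪ { A }
  { B, E }  = { A, C, D }ᶜ
  { A, B, E }  = { C, D }ᶜ
  { B, C, D }  = { C, D } ∪ { B, C }
  { B, D, E }  = { A, C }ᶜ
  — 32 sets.
Step 5: already closed under ᶜ and ∪.

|σ(ℰ)| = 32.  σ(ℰ) = { {}, { A }, { B }, { C }, { D }, { E }, { A, B }, { A, C }, { A, D }, { A, E }, { B, C }, { B, D }, { B, E }, { C, D }, { C, E }, { D, E }, { A, B, C }, { A, B, D }, { A, B, E }, { A, C, D }, { A, C, E }, { A, D, E }, { B, C, D }, { B, C, E }, { B, D, E }, { C, D, E }, { A, B, C, D }, { A, B, C, E }, { A, B, D, E }, { A, C, D, E }, { B, C, D, E }, Ω }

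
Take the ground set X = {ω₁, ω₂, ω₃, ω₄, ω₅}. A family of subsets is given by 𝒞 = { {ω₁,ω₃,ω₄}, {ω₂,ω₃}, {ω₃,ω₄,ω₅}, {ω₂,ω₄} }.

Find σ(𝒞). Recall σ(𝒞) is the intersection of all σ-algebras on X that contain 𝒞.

σ(𝒞) (32 sets): { {}, {ω₁}, {ω₂}, {ω₃}, {ω₄}, {ω₅}, {ω₁,ω₂}, {ω₁,ω₃}, {ω₁,ω₄}, {ω₁,ω₅}, {ω₂,ω₃}, {ω₂,ω₄}, {ω₂,ω₅}, {ω₃,ω₄}, {ω₃,ω₅}, {ω₄,ω₅}, {ω₁,ω₂,ω₃}, {ω₁,ω₂,ω₄}, {ω₁,ω₂,ω₅}, {ω₁,ω₃,ω₄}, {ω₁,ω₃,ω₅}, {ω₁,ω₄,ω₅}, {ω₂,ω₃,ω₄}, {ω₂,ω₃,ω₅}, {ω₂,ω₄,ω₅}, {ω₃,ω₄,ω₅}, {ω₁,ω₂,ω₃,ω₄}, {ω₁,ω₂,ω₃,ω₅}, {ω₁,ω₂,ω₄,ω₅}, {ω₁,ω₃,ω₄,ω₅}, {ω₂,ω₃,ω₄,ω₅}, X }

Working:
Start: 𝒞 ∪ {∅, X} = { {}, {ω₂,ω₃}, {ω₂,ω₄}, {ω₁,ω₃,ω₄}, {ω₃,ω₄,ω₅}, X }.
Round 1 (8 new):
  {ω₁,ω₂}  = complement {ω₃,ω₄,ω₅}
  {ω₂,ω₅}  = complement {ω₁,ω₃,ω₄}
  {ω₁,ω₃,ω₅}  = complement {ω₂,ω₄}
  {ω₁,ω₄,ω₅}  = complement {ω₂,ω₃}
  {ω₂,ω₃,ω₄}  = {ω₂,ω₃} ∪ {ω₂,ω₄}
  {ω₁,ω₂,ω₃,ω₄}  = {ω₁,ω₃,ω₄} ∪ {ω₂,ω₃}
  {ω₁,ω₃,ω₄,ω₅}  = {ω₃,ω₄,ω₅} ∪ {ω₁,ω₃,ω₄}
  {ω₂,ω₃,ω₄,ω₅}  = {ω₃,ω₄,ω₅} ∪ {ω₂,ω₃}
  — 14 sets.
Round 2: 11 new —
  {ω₁}  = complement {ω₂,ω₃,ω₄,ω₅}
  {ω₂}  = complement {ω₁,ω₃,ω₄,ω₅}
  {ω₅}  = complement {ω₁,ω₂,ω₃,ω₄}
  {ω₁,ω₅}  = complement {ω₂,ω₃,ω₄}
  {ω₁,ω₂,ω₃}  = {ω₁,ω₂} ∪ {ω₂,ω₃}
  {ω₁,ω₂,ω₄}  = {ω₁,ω₂} ∪ {ω₂,ω₄}
  {ω₁,ω₂,ω₅}  = {ω₂,ω₅} ∪ {ω₁,ω₂}
  {ω₂,ω₃,ω₅}  = {ω₂,ω₅} ∪ {ω₂,ω₃}
  {ω₂,ω₄,ω₅}  = {ω₂,ω₅} ∪ {ω₂,ω₄}
  {ω₁,ω₂,ω₃,ω₅}  = {ω₂,ω₅} ∪ {ω₁,ω₃,ω₅}
  {ω₁,ω₂,ω₄,ω₅}  = {ω₁,ω₄,ω₅} ∪ {ω₂,ω₅}
  — 25 sets.
Round 3. New:
  {ω₃}  = complement {ω₁,ω₂,ω₄,ω₅}
  {ω₄}  = complement {ω₁,ω₂,ω₃,ω₅}
  {ω₁,ω₃}  = complement {ω₂,ω₄,ω₅}
  {ω₁,ω₄}  = complement {ω₂,ω₃,ω₅}
  {ω₃,ω₄}  = complement {ω₁,ω₂,ω₅}
  {ω₃,ω₅}  = complement {ω₁,ω₂,ω₄}
  {ω₄,ω₅}  = complement {ω₁,ω₂,ω₃}
  — 32 sets.
Round 4 adds nothing — fixpoint reached.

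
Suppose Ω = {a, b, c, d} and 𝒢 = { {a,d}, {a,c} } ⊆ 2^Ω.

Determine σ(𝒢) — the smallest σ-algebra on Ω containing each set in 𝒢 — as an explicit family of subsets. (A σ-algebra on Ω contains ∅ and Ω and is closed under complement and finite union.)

Answer: σ(𝒢) = { ∅, {a}, {b}, {c}, {d}, {a,b}, {a,c}, {a,d}, {b,c}, {b,d}, {c,d}, {a,b,c}, {a,b,d}, {a,c,d}, {b,c,d}, Ω }

Check:
Take S₀ = 𝒢 ∪ {∅, Ω} = { ∅, {a,c}, {a,d}, Ω }.
Pass 1: +3 →
  {b,c}  = Ω∖{a,d}
  {b,d}  = Ω∖{a,c}
  {a,c,d}  = {a,c} ∪ {a,d}
  |family| = 7
Pass 2 adds 4:
  {b}  = Ω∖{a,c,d}
  {a,b,c}  = {b,c} ∪ {a,c}
  {a,b,d}  = {a,d} ∪ {b,d}
  {b,c,d}  = {b,c} ∪ {b,d}
  |family| = 11
Pass 3. New:
  {a}  = Ω∖{b,c,d}
  {c}  = Ω∖{a,b,d}
  {d}  = Ω∖{a,b,c}
  |family| = 14
Pass 4 (2 new):
  {a,b}  = {b} ∪ {a}
  {c,d}  = {c} ∪ {d}
  |family| = 16
Pass 5 adds nothing — fixpoint reached.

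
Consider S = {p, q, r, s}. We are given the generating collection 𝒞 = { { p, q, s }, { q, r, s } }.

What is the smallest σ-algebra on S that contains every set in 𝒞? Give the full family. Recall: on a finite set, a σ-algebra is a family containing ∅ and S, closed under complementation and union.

Initial family (4 sets): { {  }, { p, q, s }, { q, r, s }, S }.
Pass 1: +2 →
  { p }  = { q, r, s }ᶜ
  { r }  = { p, q, s }ᶜ
  — 6 sets.
Pass 2. New:
  { p, r }  = { r } ∪ { p }
  — 7 sets.
Pass 3: 1 new —
  { q, s }  = { p, r }ᶜ
  — 8 sets.
Pass 4: stable.

Therefore σ(𝒞) = { {  }, { p }, { r }, { p, r }, { q, s }, { p, q, s }, { q, r, s }, S } (|σ(𝒞)| = 8).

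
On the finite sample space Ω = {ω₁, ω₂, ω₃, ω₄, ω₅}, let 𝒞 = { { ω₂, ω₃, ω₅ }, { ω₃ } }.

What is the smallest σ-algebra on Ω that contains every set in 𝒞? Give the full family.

Start: 𝒞 ∪ {∅, Ω} = { {  }, { ω₃ }, { ω₂, ω₃, ω₅ }, Ω }.
Pass 1 (2 new):
  { ω₁, ω₄ }  = ᶜ of { ω₂, ω₃, ω₅ }
  { ω₁, ω₂, ω₄, ω₅ }  = ᶜ of { ω₃ }
Pass 2: +1 →
  { ω₁, ω₃, ω₄ }  = { ω₃ } ∪ { ω₁, ω₄ }
Pass 3: 1 new —
  { ω₂, ω₅ }  = ᶜ of { ω₁, ω₃, ω₄ }
Pass 4: no new sets; the family is a σ-algebra.

Hence σ(𝒞) has 8 members: { {  }, { ω₃ }, { ω₁, ω₄ }, { ω₂, ω₅ }, { ω₁, ω₃, ω₄ }, { ω₂, ω₃, ω₅ }, { ω₁, ω₂, ω₄, ω₅ }, Ω }.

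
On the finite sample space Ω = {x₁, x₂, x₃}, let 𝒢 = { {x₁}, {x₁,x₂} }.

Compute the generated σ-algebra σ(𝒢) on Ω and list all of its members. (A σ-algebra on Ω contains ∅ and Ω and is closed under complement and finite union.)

Start: 𝒢 ∪ {∅, Ω} = { ∅, {x₁}, {x₁,x₂}, Ω }.
Pass 1 (2 new):
  {x₃}  = complement {x₁,x₂}
  {x₂,x₃}  = complement {x₁}
Pass 2: +1 →
  {x₁,x₃}  = {x₃} ∪ {x₁}
Pass 3: 1 new —
  {x₂}  = complement {x₁,x₃}
Pass 4: stable.

σ(𝒢) = { ∅, {x₁}, {x₂}, {x₃}, {x₁,x₂}, {x₁,x₃}, {x₂,x₃}, Ω }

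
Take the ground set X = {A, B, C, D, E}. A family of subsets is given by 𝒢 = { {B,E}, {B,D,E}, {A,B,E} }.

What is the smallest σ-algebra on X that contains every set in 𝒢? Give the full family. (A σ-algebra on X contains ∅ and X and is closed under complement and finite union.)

Start: 𝒢 ∪ {∅, X} = { {}, {B,E}, {A,B,E}, {B,D,E}, X }.
Step 1 (4 new):
  {A,C}  = ᶜ of {B,D,E}
  {C,D}  = ᶜ of {A,B,E}
  {A,C,D}  = ᶜ of {B,E}
  {A,B,D,E}  = {A,B,E} ∪ {B,D,E}
Step 2: +3 →
  {C}  = ᶜ of {A,B,D,E}
  {A,B,C,E}  = {B,E} ∪ {A,C}
  {B,C,D,E}  = {B,E} ∪ {C,D}
Step 3: +3 →
  {A}  = ᶜ of {B,C,D,E}
  {D}  = ᶜ of {A,B,C,E}
  {B,C,E}  = {C} ∪ {B,E}
Step 4: 1 new —
  {A,D}  = ᶜ of {B,C,E}
Step 5: already closed under ᶜ and ∪.

σ(𝒢) = { {}, {A}, {C}, {D}, {A,C}, {A,D}, {B,E}, {C,D}, {A,B,E}, {A,C,D}, {B,C,E}, {B,D,E}, {A,B,C,E}, {A,B,D,E}, {B,C,D,E}, X }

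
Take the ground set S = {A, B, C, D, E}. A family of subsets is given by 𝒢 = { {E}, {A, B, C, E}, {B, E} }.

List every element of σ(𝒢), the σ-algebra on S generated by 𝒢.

σ(𝒢) (16 sets): { ∅, {B}, {D}, {E}, {A, C}, {B, D}, {B, E}, {D, E}, {A, B, C}, {A, C, D}, {A, C, E}, {B, D, E}, {A, B, C, D}, {A, B, C, E}, {A, C, D, E}, S }

Working:
Start: 𝒢 ∪ {∅, S} = { ∅, {E}, {B, E}, {A, B, C, E}, S }.
Iteration 1 adds 3:
  {D}  = S∖{A, B, C, E}
  {A, C, D}  = S∖{B, E}
  {A, B, C, D}  = S∖{E}
  — 8 sets.
Iteration 2: +3 →
  {D, E}  = {D} ∪ {E}
  {B, D, E}  = {D} ∪ {B, E}
  {A, C, D, E}  = {A, C, D} ∪ {E}
  — 11 sets.
Iteration 3: 3 new —
  {B}  = S∖{A, C, D, E}
  {A, C}  = S∖{B, D, E}
  {A, B, C}  = S∖{D, E}
  — 14 sets.
Iteration 4: +2 →
  {B, D}  = {D} ∪ {B}
  {A, C, E}  = {A, C} ∪ {E}
  — 16 sets.
Iteration 5: stable.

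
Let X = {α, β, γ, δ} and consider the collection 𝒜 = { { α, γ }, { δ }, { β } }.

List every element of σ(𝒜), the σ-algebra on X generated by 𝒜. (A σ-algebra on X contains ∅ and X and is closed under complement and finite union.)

|σ(𝒜)| = 8.  σ(𝒜) = { {}, { β }, { δ }, { α, γ }, { β, δ }, { α, β, γ }, { α, γ, δ }, X }

Trace:
Start: 𝒜 ∪ {∅, X} = { {}, { β }, { δ }, { α, γ }, X }.
Pass 1 (3 new):
  { β, δ }  = ᶜ of { α, γ }
  { α, β, γ }  = ᶜ of { δ }
  { α, γ, δ }  = ᶜ of { β }
  |family| = 8
After Pass 2 the family is unchanged; done.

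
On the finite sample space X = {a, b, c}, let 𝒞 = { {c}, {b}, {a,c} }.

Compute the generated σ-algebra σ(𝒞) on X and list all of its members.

Answer: σ(𝒞) = { {}, {a}, {b}, {c}, {a,b}, {a,c}, {b,c}, X }

Derivation:
Take S₀ = 𝒞 ∪ {∅, X} = { {}, {b}, {c}, {a,c}, X }.
Round 1: +2 →
  {a,b}  = X∖{c}
  {b,c}  = {c} ∪ {b}
  — 7 sets.
Round 2. New:
  {a}  = X∖{b,c}
  — 8 sets.
Round 3: closed — nothing new.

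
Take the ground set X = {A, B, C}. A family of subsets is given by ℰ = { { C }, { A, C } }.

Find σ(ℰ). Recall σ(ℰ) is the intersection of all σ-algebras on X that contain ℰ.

σ(ℰ) (8 sets): { {}, { A }, { B }, { C }, { A, B }, { A, C }, { B, C }, X }

Check:
Start: ℰ ∪ {∅, X} = { {}, { C }, { A, C }, X }.
Iteration 1: 2 new —
  { B }  = X∖{ A, C }
  { A, B }  = X∖{ C }
  [6 total]
Iteration 2: 1 new —
  { B, C }  = { C } ∪ { B }
  [7 total]
Iteration 3: 1 new —
  { A }  = X∖{ B, C }
  [8 total]
Iteration 4: closed — nothing new.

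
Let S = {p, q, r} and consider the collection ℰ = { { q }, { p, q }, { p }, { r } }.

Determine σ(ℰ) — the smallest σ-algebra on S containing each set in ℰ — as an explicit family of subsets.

Begin from { {  }, { p }, { q }, { r }, { p, q }, S } (that is, ℰ plus ∅ and S).
Pass 1 (2 new):
  { p, r }  = complement { q }
  { q, r }  = complement { p }
  (now 8)
Pass 2: already closed under ᶜ and ∪.

Therefore σ(ℰ) = { {  }, { p }, { q }, { r }, { p, q }, { p, r }, { q, r }, S } (|σ(ℰ)| = 8).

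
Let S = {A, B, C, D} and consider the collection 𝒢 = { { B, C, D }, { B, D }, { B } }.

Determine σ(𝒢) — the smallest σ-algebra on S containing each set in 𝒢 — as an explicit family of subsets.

σ(𝒢) = { ∅, { A }, { B }, { C }, { D }, { A, B }, { A, C }, { A, D }, { B, C }, { B, D }, { C, D }, { A, B, C }, { A, B, D }, { A, C, D }, { B, C, D }, S }

Derivation:
Initial family (5 sets): { ∅, { B }, { B, D }, { B, C, D }, S }.
Step 1 (3 new):
  { A }  = S∖{ B, C, D }
  { A, C }  = S∖{ B, D }
  { A, C, D }  = S∖{ B }
Step 2: +3 →
  { A, B }  = { B } ∪ { A }
  { A, B, C }  = { B } ∪ { A, C }
  { A, B, D }  = { B, D } ∪ { A }
Step 3. New:
  { C }  = S∖{ A, B, D }
  { D }  = S∖{ A, B, C }
  { C, D }  = S∖{ A, B }
Step 4: 2 new —
  { A, D }  = { D } ∪ { A }
  { B, C }  = { C } ∪ { B }
Step 5: already closed under ᶜ and ∪.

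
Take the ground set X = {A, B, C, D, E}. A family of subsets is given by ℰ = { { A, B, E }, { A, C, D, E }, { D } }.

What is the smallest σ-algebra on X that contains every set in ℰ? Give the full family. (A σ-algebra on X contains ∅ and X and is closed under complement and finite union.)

Answer: σ(ℰ) = { ∅, { B }, { C }, { D }, { A, E }, { B, C }, { B, D }, { C, D }, { A, B, E }, { A, C, E }, { A, D, E }, { B, C, D }, { A, B, C, E }, { A, B, D, E }, { A, C, D, E }, X }

Derivation:
Initial family (5 sets): { ∅, { D }, { A, B, E }, { A, C, D, E }, X }.
Round 1: +4 →
  { B }  = ᶜ of { A, C, D, E }
  { C, D }  = ᶜ of { A, B, E }
  { A, B, C, E }  = ᶜ of { D }
  { A, B, D, E }  = { A, B, E } ∪ { D }
  [9 total]
Round 2 (3 new):
  { C }  = ᶜ of { A, B, D, E }
  { B, D }  = { B } ∪ { D }
  { B, C, D }  = { C, D } ∪ { B }
  [12 total]
Round 3. New:
  { A, E }  = ᶜ of { B, C, D }
  { B, C }  = { C } ∪ { B }
  { A, C, E }  = ᶜ of { B, D }
  [15 total]
Round 4 (1 new):
  { A, D, E }  = ᶜ of { B, C }
  [16 total]
Round 5: already closed under ᶜ and ∪.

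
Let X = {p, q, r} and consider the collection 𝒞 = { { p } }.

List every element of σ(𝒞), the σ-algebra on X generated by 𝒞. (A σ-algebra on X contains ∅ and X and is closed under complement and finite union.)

Begin from { {}, { p }, X } (that is, 𝒞 plus ∅ and X).
Round 1: 1 new —
  { q, r }  = complement { p }
Round 2: already closed under ᶜ and ∪.

σ(𝒞) = { {}, { p }, { q, r }, X }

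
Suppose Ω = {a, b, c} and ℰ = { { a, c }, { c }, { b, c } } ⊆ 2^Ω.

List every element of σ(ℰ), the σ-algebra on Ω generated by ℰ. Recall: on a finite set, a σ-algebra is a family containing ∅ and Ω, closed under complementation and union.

|σ(ℰ)| = 8.  σ(ℰ) = { {}, { a }, { b }, { c }, { a, b }, { a, c }, { b, c }, Ω }

Check:
Start: ℰ ∪ {∅, Ω} = { {}, { c }, { a, c }, { b, c }, Ω }.
Pass 1 (3 new):
  { a }  = Ω∖{ b, c }
  { b }  = Ω∖{ a, c }
  { a, b }  = Ω∖{ c }
  — 8 sets.
Pass 2: stable.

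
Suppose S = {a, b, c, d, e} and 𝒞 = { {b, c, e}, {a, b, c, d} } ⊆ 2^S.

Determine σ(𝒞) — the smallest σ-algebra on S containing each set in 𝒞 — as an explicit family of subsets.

Answer: σ(𝒞) = { {}, {e}, {a, d}, {b, c}, {a, d, e}, {b, c, e}, {a, b, c, d}, S }

Check:
Seed the family with 𝒞 together with ∅ and S: { {}, {b, c, e}, {a, b, c, d}, S }.
Step 1: 2 new —
  {e}  = ᶜ of {a, b, c, d}
  {a, d}  = ᶜ of {b, c, e}
  — 6 sets.
Step 2 (1 new):
  {a, d, e}  = {a, d} ∪ {e}
  — 7 sets.
Step 3. New:
  {b, c}  = ᶜ of {a, d, e}
  — 8 sets.
Step 4: closed — nothing new.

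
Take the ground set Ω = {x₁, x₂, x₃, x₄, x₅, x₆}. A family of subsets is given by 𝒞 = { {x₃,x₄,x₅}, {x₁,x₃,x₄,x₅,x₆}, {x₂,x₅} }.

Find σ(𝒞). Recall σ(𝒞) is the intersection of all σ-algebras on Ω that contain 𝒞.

|σ(𝒞)| = 16.  σ(𝒞) = { {}, {x₂}, {x₅}, {x₁,x₆}, {x₂,x₅}, {x₃,x₄}, {x₁,x₂,x₆}, {x₁,x₅,x₆}, {x₂,x₃,x₄}, {x₃,x₄,x₅}, {x₁,x₂,x₅,x₆}, {x₁,x₃,x₄,x₆}, {x₂,x₃,x₄,x₅}, {x₁,x₂,x₃,x₄,x₆}, {x₁,x₃,x₄,x₅,x₆}, Ω }

Working:
Initial family (5 sets): { {}, {x₂,x₅}, {x₃,x₄,x₅}, {x₁,x₃,x₄,x₅,x₆}, Ω }.
Pass 1: +4 →
  {x₂}  = ᶜ of {x₁,x₃,x₄,x₅,x₆}
  {x₁,x₂,x₆}  = ᶜ of {x₃,x₄,x₅}
  {x₁,x₃,x₄,x₆}  = ᶜ of {x₂,x₅}
  {x₂,x₃,x₄,x₅}  = {x₂,x₅} ∪ {x₃,x₄,x₅}
  (now 9)
Pass 2 (3 new):
  {x₁,x₆}  = ᶜ of {x₂,x₃,x₄,x₅}
  {x₁,x₂,x₅,x₆}  = {x₂,x₅} ∪ {x₁,x₂,x₆}
  {x₁,x₂,x₃,x₄,x₆}  = {x₂} ∪ {x₁,x₃,x₄,x₆}
  (now 12)
Pass 3: 2 new —
  {x₅}  = ᶜ of {x₁,x₂,x₃,x₄,x₆}
  {x₃,x₄}  = ᶜ of {x₁,x₂,x₅,x₆}
  (now 14)
Pass 4 adds 2:
  {x₁,x₅,x₆}  = {x₁,x₆} ∪ {x₅}
  {x₂,x₃,x₄}  = {x₃,x₄} ∪ {x₂}
  (now 16)
Pass 5: already closed under ᶜ and ∪.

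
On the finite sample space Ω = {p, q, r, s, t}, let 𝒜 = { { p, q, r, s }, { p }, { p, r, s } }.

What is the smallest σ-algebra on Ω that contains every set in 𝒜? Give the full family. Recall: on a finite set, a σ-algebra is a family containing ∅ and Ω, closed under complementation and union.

Take S₀ = 𝒜 ∪ {∅, Ω} = { {}, { p }, { p, r, s }, { p, q, r, s }, Ω }.
Pass 1 (3 new):
  { t }  = { p, q, r, s }ᶜ
  { q, t }  = { p, r, s }ᶜ
  { q, r, s, t }  = { p }ᶜ
  — 8 sets.
Pass 2 adds 3:
  { p, t }  = { t } ∪ { p }
  { p, q, t }  = { q, t } ∪ { p }
  { p, r, s, t }  = { p, r, s } ∪ { t }
  — 11 sets.
Pass 3: 3 new —
  { q }  = { p, r, s, t }ᶜ
  { r, s }  = { p, q, t }ᶜ
  { q, r, s }  = { p, t }ᶜ
  — 14 sets.
Pass 4: +2 →
  { p, q }  = { q } ∪ { p }
  { r, s, t }  = { r, s } ∪ { t }
  — 16 sets.
Pass 5: no new sets; the family is a σ-algebra.

Hence σ(𝒜) has 16 members: { {}, { p }, { q }, { t }, { p, q }, { p, t }, { q, t }, { r, s }, { p, q, t }, { p, r, s }, { q, r, s }, { r, s, t }, { p, q, r, s }, { p, r, s, t }, { q, r, s, t }, Ω }.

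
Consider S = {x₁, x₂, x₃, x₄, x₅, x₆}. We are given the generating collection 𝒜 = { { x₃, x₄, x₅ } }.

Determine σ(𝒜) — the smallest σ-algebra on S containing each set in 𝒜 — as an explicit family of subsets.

|σ(𝒜)| = 4.  σ(𝒜) = { {  }, { x₁, x₂, x₆ }, { x₃, x₄, x₅ }, S }

Derivation:
Start: 𝒜 ∪ {∅, S} = { {  }, { x₃, x₄, x₅ }, S }.
Iteration 1. New:
  { x₁, x₂, x₆ }  = complement { x₃, x₄, x₅ }
  (now 4)
Iteration 2: stable.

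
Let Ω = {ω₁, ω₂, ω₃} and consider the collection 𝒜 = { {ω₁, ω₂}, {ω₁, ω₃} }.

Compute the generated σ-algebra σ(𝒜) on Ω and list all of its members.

σ(𝒜) = { ∅, {ω₁}, {ω₂}, {ω₃}, {ω₁, ω₂}, {ω₁, ω₃}, {ω₂, ω₃}, Ω }

Trace:
Seed the family with 𝒜 together with ∅ and Ω: { ∅, {ω₁, ω₂}, {ω₁, ω₃}, Ω }.
Pass 1: 2 new —
  {ω₂}  = ᶜ of {ω₁, ω₃}
  {ω₃}  = ᶜ of {ω₁, ω₂}
Pass 2: +1 →
  {ω₂, ω₃}  = {ω₃} ∪ {ω₂}
Pass 3: 1 new —
  {ω₁}  = ᶜ of {ω₂, ω₃}
Pass 4: closed — nothing new.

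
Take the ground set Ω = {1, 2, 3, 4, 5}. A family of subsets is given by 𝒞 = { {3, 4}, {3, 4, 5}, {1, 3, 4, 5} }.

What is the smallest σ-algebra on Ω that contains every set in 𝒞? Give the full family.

Initial family (5 sets): { {}, {3, 4}, {3, 4, 5}, {1, 3, 4, 5}, Ω }.
Step 1: +3 →
  {2}  = Ω∖{1, 3, 4, 5}
  {1, 2}  = Ω∖{3, 4, 5}
  {1, 2, 5}  = Ω∖{3, 4}
Step 2 (3 new):
  {2, 3, 4}  = {3, 4} ∪ {2}
  {1, 2, 3, 4}  = {3, 4} ∪ {1, 2}
  {2, 3, 4, 5}  = {3, 4, 5} ∪ {2}
Step 3: +3 →
  {1}  = Ω∖{2, 3, 4, 5}
  {5}  = Ω∖{1, 2, 3, 4}
  {1, 5}  = Ω∖{2, 3, 4}
Step 4 adds 2:
  {2, 5}  = {2} ∪ {5}
  {1, 3, 4}  = {3, 4} ∪ {1}
Step 5: stable.

|σ(𝒞)| = 16.  σ(𝒞) = { {}, {1}, {2}, {5}, {1, 2}, {1, 5}, {2, 5}, {3, 4}, {1, 2, 5}, {1, 3, 4}, {2, 3, 4}, {3, 4, 5}, {1, 2, 3, 4}, {1, 3, 4, 5}, {2, 3, 4, 5}, Ω }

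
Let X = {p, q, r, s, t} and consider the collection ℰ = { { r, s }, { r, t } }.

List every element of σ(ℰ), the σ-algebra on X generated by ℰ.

Seed the family with ℰ together with ∅ and X: { {  }, { r, s }, { r, t }, X }.
Round 1 (3 new):
  { p, q, s }  = { r, t }ᶜ
  { p, q, t }  = { r, s }ᶜ
  { r, s, t }  = { r, t } ∪ { r, s }
  [7 total]
Round 2 (4 new):
  { p, q }  = { r, s, t }ᶜ
  { p, q, r, s }  = { r, s } ∪ { p, q, s }
  { p, q, r, t }  = { p, q, t } ∪ { r, t }
  { p, q, s, t }  = { p, q, t } ∪ { p, q, s }
  [11 total]
Round 3: +3 →
  { r }  = { p, q, s, t }ᶜ
  { s }  = { p, q, r, t }ᶜ
  { t }  = { p, q, r, s }ᶜ
  [14 total]
Round 4. New:
  { s, t }  = { s } ∪ { t }
  { p, q, r }  = { r } ∪ { p, q }
  [16 total]
Round 5: no new sets; the family is a σ-algebra.

Therefore σ(ℰ) = { {  }, { r }, { s }, { t }, { p, q }, { r, s }, { r, t }, { s, t }, { p, q, r }, { p, q, s }, { p, q, t }, { r, s, t }, { p, q, r, s }, { p, q, r, t }, { p, q, s, t }, X } (|σ(ℰ)| = 16).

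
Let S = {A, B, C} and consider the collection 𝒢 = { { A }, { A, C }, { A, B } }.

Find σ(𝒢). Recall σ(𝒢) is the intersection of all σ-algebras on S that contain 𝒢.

σ(𝒢) (8 sets): { {}, { A }, { B }, { C }, { A, B }, { A, C }, { B, C }, S }

Trace:
Take S₀ = 𝒢 ∪ {∅, S} = { {}, { A }, { A, B }, { A, C }, S }.
Round 1. New:
  { B }  = { A, C }ᶜ
  { C }  = { A, B }ᶜ
  { B, C }  = { A }ᶜ
  |family| = 8
After Round 2 the family is unchanged; done.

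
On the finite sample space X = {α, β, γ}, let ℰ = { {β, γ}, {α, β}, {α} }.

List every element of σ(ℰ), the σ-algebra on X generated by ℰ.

|σ(ℰ)| = 8.  σ(ℰ) = { {}, {α}, {β}, {γ}, {α, β}, {α, γ}, {β, γ}, X }

Working:
Take S₀ = ℰ ∪ {∅, X} = { {}, {α}, {α, β}, {β, γ}, X }.
Step 1 adds 1:
  {γ}  = complement {α, β}
  [6 total]
Step 2 adds 1:
  {α, γ}  = {γ} ∪ {α}
  [7 total]
Step 3: +1 →
  {β}  = complement {α, γ}
  [8 total]
Step 4: stable.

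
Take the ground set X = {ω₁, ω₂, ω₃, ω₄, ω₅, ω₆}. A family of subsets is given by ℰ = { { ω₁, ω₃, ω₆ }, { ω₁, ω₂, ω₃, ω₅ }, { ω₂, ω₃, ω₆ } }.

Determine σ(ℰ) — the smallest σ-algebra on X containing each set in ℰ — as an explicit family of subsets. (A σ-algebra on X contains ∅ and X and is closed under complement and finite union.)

Begin from { {}, { ω₁, ω₃, ω₆ }, { ω₂, ω₃, ω₆ }, { ω₁, ω₂, ω₃, ω₅ }, X } (that is, ℰ plus ∅ and X).
Round 1. New:
  { ω₄, ω₆ }  = ᶜ of { ω₁, ω₂, ω₃, ω₅ }
  { ω₁, ω₄, ω₅ }  = ᶜ of { ω₂, ω₃, ω₆ }
  { ω₂, ω₄, ω₅ }  = ᶜ of { ω₁, ω₃, ω₆ }
  { ω₁, ω₂, ω₃, ω₆ }  = { ω₁, ω₃, ω₆ } ∪ { ω₂, ω₃, ω₆ }
  { ω₁, ω₂, ω₃, ω₅, ω₆ }  = { ω₁, ω₃, ω₆ } ∪ { ω₁, ω₂, ω₃, ω₅ }
  — 10 sets.
Round 2: +11 →
  { ω₄ }  = ᶜ of { ω₁, ω₂, ω₃, ω₅, ω₆ }
  { ω₄, ω₅ }  = ᶜ of { ω₁, ω₂, ω₃, ω₆ }
  { ω₁, ω₂, ω₄, ω₅ }  = { ω₁, ω₄, ω₅ } ∪ { ω₂, ω₄, ω₅ }
  { ω₁, ω₃, ω₄, ω₆ }  = { ω₁, ω₃, ω₆ } ∪ { ω₄, ω₆ }
  { ω₁, ω₄, ω₅, ω₆ }  = { ω₁, ω₄, ω₅ } ∪ { ω₄, ω₆ }
  { ω₂, ω₃, ω₄, ω₆ }  = { ω₂, ω₃, ω₆ } ∪ { ω₄, ω₆ }
  { ω₂, ω₄, ω₅, ω₆ }  = { ω₄, ω₆ } ∪ { ω₂, ω₄, ω₅ }
  { ω₁, ω₂, ω₃, ω₄, ω₅ }  = { ω₁, ω₄, ω₅ } ∪ { ω₁, ω₂, ω₃, ω₅ }
  { ω₁, ω₂, ω₃, ω₄, ω₆ }  = { ω₁, ω₂, ω₃, ω₆ } ∪ { ω₄, ω₆ }
  { ω₁, ω₃, ω₄, ω₅, ω₆ }  = { ω₁, ω₄, ω₅ } ∪ { ω₁, ω₃, ω₆ }
  { ω₂, ω₃, ω₄, ω₅, ω₆ }  = { ω₂, ω₃, ω₆ } ∪ { ω₂, ω₄, ω₅ }
  — 21 sets.
Round 3. New:
  { ω₁ }  = ᶜ of { ω₂, ω₃, ω₄, ω₅, ω₆ }
  { ω₂ }  = ᶜ of { ω₁, ω₃, ω₄, ω₅, ω₆ }
  { ω₅ }  = ᶜ of { ω₁, ω₂, ω₃, ω₄, ω₆ }
  { ω₆ }  = ᶜ of { ω₁, ω₂, ω₃, ω₄, ω₅ }
  { ω₁, ω₃ }  = ᶜ of { ω₂, ω₄, ω₅, ω₆ }
  { ω₁, ω₅ }  = ᶜ of { ω₂, ω₃, ω₄, ω₆ }
  { ω₂, ω₃ }  = ᶜ of { ω₁, ω₄, ω₅, ω₆ }
  { ω₂, ω₅ }  = ᶜ of { ω₁, ω₃, ω₄, ω₆ }
  { ω₃, ω₆ }  = ᶜ of { ω₁, ω₂, ω₄, ω₅ }
  { ω₄, ω₅, ω₆ }  = { ω₄, ω₅ } ∪ { ω₄, ω₆ }
  { ω₁, ω₂, ω₄, ω₅, ω₆ }  = { ω₁, ω₄, ω₅, ω₆ } ∪ { ω₂, ω₄, ω₅ }
  — 32 sets.
Round 4: +24 →
  { ω₃ }  = ᶜ of { ω₁, ω₂, ω₄, ω₅, ω₆ }
  { ω₁, ω₂ }  = { ω₁ } ∪ { ω₂ }
  { ω₁, ω₄ }  = { ω₁ } ∪ { ω₄ }
  { ω₁, ω₆ }  = { ω₁ } ∪ { ω₆ }
  { ω₂, ω₄ }  = { ω₂ } ∪ { ω₄ }
  { ω₂, ω₆ }  = { ω₂ } ∪ { ω₆ }
  { ω₅, ω₆ }  = { ω₆ } ∪ { ω₅ }
  { ω₁, ω₂, ω₃ }  = ᶜ of { ω₄, ω₅, ω₆ }
  { ω₁, ω₂, ω₅ }  = { ω₂, ω₅ } ∪ { ω₁ }
  { ω₁, ω₃, ω₄ }  = { ω₁, ω₃ } ∪ { ω₄ }
  { ω₁, ω₃, ω₅ }  = { ω₅ } ∪ { ω₁, ω₃ }
  { ω₁, ω₄, ω₆ }  = { ω₁ } ∪ { ω₄, ω₆ }
  { ω₁, ω₅, ω₆ }  = { ω₆ } ∪ { ω₁, ω₅ }
  { ω₂, ω₃, ω₄ }  = { ω₂, ω₃ } ∪ { ω₄ }
  { ω₂, ω₃, ω₅ }  = { ω₂, ω₅ } ∪ { ω₂, ω₃ }
  { ω₂, ω₄, ω₆ }  = { ω₂ } ∪ { ω₄, ω₆ }
  { ω₂, ω₅, ω₆ }  = { ω₂, ω₅ } ∪ { ω₆ }
  { ω₃, ω₄, ω₆ }  = { ω₃, ω₆ } ∪ { ω₄ }
  { ω₃, ω₅, ω₆ }  = { ω₅ } ∪ { ω₃, ω₆ }
  { ω₁, ω₃, ω₄, ω₅ }  = { ω₁, ω₄, ω₅ } ∪ { ω₁, ω₃ }
  { ω₁, ω₃, ω₅, ω₆ }  = { ω₁, ω₃, ω₆ } ∪ { ω₅ }
  { ω₂, ω₃, ω₄, ω₅ }  = { ω₄, ω₅ } ∪ { ω₂, ω₃ }
  { ω₂, ω₃, ω₅, ω₆ }  = { ω₂, ω₅ } ∪ { ω₂, ω₃, ω₆ }
  { ω₃, ω₄, ω₅, ω₆ }  = { ω₄, ω₅ } ∪ { ω₃, ω₆ }
  — 56 sets.
Round 5 adds 8:
  { ω₃, ω₄ }  = { ω₃ } ∪ { ω₄ }
  { ω₃, ω₅ }  = { ω₅ } ∪ { ω₃ }
  { ω₁, ω₂, ω₄ }  = ᶜ of { ω₃, ω₅, ω₆ }
  { ω₁, ω₂, ω₆ }  = { ω₁, ω₆ } ∪ { ω₂ }
  { ω₃, ω₄, ω₅ }  = { ω₄, ω₅ } ∪ { ω₃ }
  { ω₁, ω₂, ω₃, ω₄ }  = ᶜ of { ω₅, ω₆ }
  { ω₁, ω₂, ω₄, ω₆ }  = { ω₂, ω₄, ω₆ } ∪ { ω₁, ω₆ }
  { ω₁, ω₂, ω₅, ω₆ }  = { ω₂, ω₅ } ∪ { ω₁, ω₆ }
  — 64 sets.
Round 6: no new sets; the family is a σ-algebra.

Hence σ(ℰ) has 64 members: { {}, { ω₁ }, { ω₂ }, { ω₃ }, { ω₄ }, { ω₅ }, { ω₆ }, { ω₁, ω₂ }, { ω₁, ω₃ }, { ω₁, ω₄ }, { ω₁, ω₅ }, { ω₁, ω₆ }, { ω₂, ω₃ }, { ω₂, ω₄ }, { ω₂, ω₅ }, { ω₂, ω₆ }, { ω₃, ω₄ }, { ω₃, ω₅ }, { ω₃, ω₆ }, { ω₄, ω₅ }, { ω₄, ω₆ }, { ω₅, ω₆ }, { ω₁, ω₂, ω₃ }, { ω₁, ω₂, ω₄ }, { ω₁, ω₂, ω₅ }, { ω₁, ω₂, ω₆ }, { ω₁, ω₃, ω₄ }, { ω₁, ω₃, ω₅ }, { ω₁, ω₃, ω₆ }, { ω₁, ω₄, ω₅ }, { ω₁, ω₄, ω₆ }, { ω₁, ω₅, ω₆ }, { ω₂, ω₃, ω₄ }, { ω₂, ω₃, ω₅ }, { ω₂, ω₃, ω₆ }, { ω₂, ω₄, ω₅ }, { ω₂, ω₄, ω₆ }, { ω₂, ω₅, ω₆ }, { ω₃, ω₄, ω₅ }, { ω₃, ω₄, ω₆ }, { ω₃, ω₅, ω₆ }, { ω₄, ω₅, ω₆ }, { ω₁, ω₂, ω₃, ω₄ }, { ω₁, ω₂, ω₃, ω₅ }, { ω₁, ω₂, ω₃, ω₆ }, { ω₁, ω₂, ω₄, ω₅ }, { ω₁, ω₂, ω₄, ω₆ }, { ω₁, ω₂, ω₅, ω₆ }, { ω₁, ω₃, ω₄, ω₅ }, { ω₁, ω₃, ω₄, ω₆ }, { ω₁, ω₃, ω₅, ω₆ }, { ω₁, ω₄, ω₅, ω₆ }, { ω₂, ω₃, ω₄, ω₅ }, { ω₂, ω₃, ω₄, ω₆ }, { ω₂, ω₃, ω₅, ω₆ }, { ω₂, ω₄, ω₅, ω₆ }, { ω₃, ω₄, ω₅, ω₆ }, { ω₁, ω₂, ω₃, ω₄, ω₅ }, { ω₁, ω₂, ω₃, ω₄, ω₆ }, { ω₁, ω₂, ω₃, ω₅, ω₆ }, { ω₁, ω₂, ω₄, ω₅, ω₆ }, { ω₁, ω₃, ω₄, ω₅, ω₆ }, { ω₂, ω₃, ω₄, ω₅, ω₆ }, X }.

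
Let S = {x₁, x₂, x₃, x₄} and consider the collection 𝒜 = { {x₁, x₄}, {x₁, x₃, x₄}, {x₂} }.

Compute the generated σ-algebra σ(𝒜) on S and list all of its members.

Start: 𝒜 ∪ {∅, S} = { {}, {x₂}, {x₁, x₄}, {x₁, x₃, x₄}, S }.
Pass 1 (2 new):
  {x₂, x₃}  = complement {x₁, x₄}
  {x₁, x₂, x₄}  = {x₁, x₄} ∪ {x₂}
  — 7 sets.
Pass 2 (1 new):
  {x₃}  = complement {x₁, x₂, x₄}
  — 8 sets.
Pass 3: no new sets; the family is a σ-algebra.

σ(𝒜) = { {}, {x₂}, {x₃}, {x₁, x₄}, {x₂, x₃}, {x₁, x₂, x₄}, {x₁, x₃, x₄}, S }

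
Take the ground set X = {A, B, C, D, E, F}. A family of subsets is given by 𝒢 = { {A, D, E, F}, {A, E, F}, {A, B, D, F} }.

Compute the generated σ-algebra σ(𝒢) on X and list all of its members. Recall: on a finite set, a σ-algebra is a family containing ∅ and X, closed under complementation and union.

Begin from { ∅, {A, E, F}, {A, B, D, F}, {A, D, E, F}, X } (that is, 𝒢 plus ∅ and X).
Iteration 1 (4 new):
  {B, C}  = {A, D, E, F}ᶜ
  {C, E}  = {A, B, D, F}ᶜ
  {B, C, D}  = {A, E, F}ᶜ
  {A, B, D, E, F}  = {A, B, D, F} ∪ {A, E, F}
Iteration 2: +7 →
  {C}  = {A, B, D, E, F}ᶜ
  {B, C, E}  = {B, C} ∪ {C, E}
  {A, C, E, F}  = {A, E, F} ∪ {C, E}
  {B, C, D, E}  = {B, C, D} ∪ {C, E}
  {A, B, C, D, F}  = {A, B, D, F} ∪ {B, C, D}
  {A, B, C, E, F}  = {B, C} ∪ {A, E, F}
  {A, C, D, E, F}  = {A, D, E, F} ∪ {C, E}
Iteration 3 adds 6:
  {B}  = {A, C, D, E, F}ᶜ
  {D}  = {A, B, C, E, F}ᶜ
  {E}  = {A, B, C, D, F}ᶜ
  {A, F}  = {B, C, D, E}ᶜ
  {B, D}  = {A, C, E, F}ᶜ
  {A, D, F}  = {B, C, E}ᶜ
Iteration 4: 10 new —
  {B, E}  = {B} ∪ {E}
  {C, D}  = {C} ∪ {D}
  {D, E}  = {E} ∪ {D}
  {A, B, F}  = {A, F} ∪ {B}
  {A, C, F}  = {A, F} ∪ {C}
  {B, D, E}  = {E} ∪ {B, D}
  {C, D, E}  = {D} ∪ {C, E}
  {A, B, C, F}  = {A, F} ∪ {B, C}
  {A, B, E, F}  = {B} ∪ {A, E, F}
  {A, C, D, F}  = {A, D, F} ∪ {C}
After Iteration 5 the family is unchanged; done.

Hence σ(𝒢) has 32 members: { ∅, {B}, {C}, {D}, {E}, {A, F}, {B, C}, {B, D}, {B, E}, {C, D}, {C, E}, {D, E}, {A, B, F}, {A, C, F}, {A, D, F}, {A, E, F}, {B, C, D}, {B, C, E}, {B, D, E}, {C, D, E}, {A, B, C, F}, {A, B, D, F}, {A, B, E, F}, {A, C, D, F}, {A, C, E, F}, {A, D, E, F}, {B, C, D, E}, {A, B, C, D, F}, {A, B, C, E, F}, {A, B, D, E, F}, {A, C, D, E, F}, X }.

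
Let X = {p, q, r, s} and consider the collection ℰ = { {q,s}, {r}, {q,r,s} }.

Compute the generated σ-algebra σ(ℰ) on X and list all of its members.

Seed the family with ℰ together with ∅ and X: { ∅, {r}, {q,s}, {q,r,s}, X }.
Round 1 (3 new):
  {p}  = complement {q,r,s}
  {p,r}  = complement {q,s}
  {p,q,s}  = complement {r}
  |family| = 8
Round 2: already closed under ᶜ and ∪.

σ(ℰ) = { ∅, {p}, {r}, {p,r}, {q,s}, {p,q,s}, {q,r,s}, X }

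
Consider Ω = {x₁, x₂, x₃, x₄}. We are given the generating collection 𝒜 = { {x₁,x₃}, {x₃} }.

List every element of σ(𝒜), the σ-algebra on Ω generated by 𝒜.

σ(𝒜) = { {}, {x₁}, {x₃}, {x₁,x₃}, {x₂,x₄}, {x₁,x₂,x₄}, {x₂,x₃,x₄}, Ω }

Trace:
Start: 𝒜 ∪ {∅, Ω} = { {}, {x₃}, {x₁,x₃}, Ω }.
Iteration 1: 2 new —
  {x₂,x₄}  = Ω∖{x₁,x₃}
  {x₁,x₂,x₄}  = Ω∖{x₃}
  — 6 sets.
Iteration 2. New:
  {x₂,x₃,x₄}  = {x₃} ∪ {x₂,x₄}
  — 7 sets.
Iteration 3: 1 new —
  {x₁}  = Ω∖{x₂,x₃,x₄}
  — 8 sets.
Iteration 4: no new sets; the family is a σ-algebra.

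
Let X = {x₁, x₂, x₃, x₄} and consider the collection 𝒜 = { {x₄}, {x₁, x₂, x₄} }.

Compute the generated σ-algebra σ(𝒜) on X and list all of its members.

Seed the family with 𝒜 together with ∅ and X: { {}, {x₄}, {x₁, x₂, x₄}, X }.
Round 1: +2 →
  {x₃}  = ᶜ of {x₁, x₂, x₄}
  {x₁, x₂, x₃}  = ᶜ of {x₄}
  [6 total]
Round 2. New:
  {x₃, x₄}  = {x₃} ∪ {x₄}
  [7 total]
Round 3: 1 new —
  {x₁, x₂}  = ᶜ of {x₃, x₄}
  [8 total]
Round 4: already closed under ᶜ and ∪.

Hence σ(𝒜) has 8 members: { {}, {x₃}, {x₄}, {x₁, x₂}, {x₃, x₄}, {x₁, x₂, x₃}, {x₁, x₂, x₄}, X }.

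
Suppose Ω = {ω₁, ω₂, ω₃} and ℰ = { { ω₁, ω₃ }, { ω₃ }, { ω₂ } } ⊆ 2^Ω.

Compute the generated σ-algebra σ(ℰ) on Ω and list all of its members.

Answer: σ(ℰ) = { ∅, { ω₁ }, { ω₂ }, { ω₃ }, { ω₁, ω₂ }, { ω₁, ω₃ }, { ω₂, ω₃ }, Ω }

Check:
Take S₀ = ℰ ∪ {∅, Ω} = { ∅, { ω₂ }, { ω₃ }, { ω₁, ω₃ }, Ω }.
Iteration 1: +2 →
  { ω₁, ω₂ }  = complement { ω₃ }
  { ω₂, ω₃ }  = { ω₃ } ∪ { ω₂ }
  (now 7)
Iteration 2: +1 →
  { ω₁ }  = complement { ω₂, ω₃ }
  (now 8)
Iteration 3: stable.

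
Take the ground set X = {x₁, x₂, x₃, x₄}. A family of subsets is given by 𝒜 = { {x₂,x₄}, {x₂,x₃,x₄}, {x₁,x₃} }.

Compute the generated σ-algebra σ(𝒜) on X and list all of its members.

|σ(𝒜)| = 8.  σ(𝒜) = { {}, {x₁}, {x₃}, {x₁,x₃}, {x₂,x₄}, {x₁,x₂,x₄}, {x₂,x₃,x₄}, X }

Working:
Take S₀ = 𝒜 ∪ {∅, X} = { {}, {x₁,x₃}, {x₂,x₄}, {x₂,x₃,x₄}, X }.
Round 1. New:
  {x₁}  = X∖{x₂,x₃,x₄}
  (now 6)
Round 2 (1 new):
  {x₁,x₂,x₄}  = {x₂,x₄} ∪ {x₁}
  (now 7)
Round 3 adds 1:
  {x₃}  = X∖{x₁,x₂,x₄}
  (now 8)
Round 4: already closed under ᶜ and ∪.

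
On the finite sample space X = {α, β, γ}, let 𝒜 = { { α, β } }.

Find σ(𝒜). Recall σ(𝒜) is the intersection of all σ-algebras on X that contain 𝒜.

σ(𝒜) (4 sets): { {}, { γ }, { α, β }, X }

Check:
Begin from { {}, { α, β }, X } (that is, 𝒜 plus ∅ and X).
Round 1 adds 1:
  { γ }  = X∖{ α, β }
Round 2: stable.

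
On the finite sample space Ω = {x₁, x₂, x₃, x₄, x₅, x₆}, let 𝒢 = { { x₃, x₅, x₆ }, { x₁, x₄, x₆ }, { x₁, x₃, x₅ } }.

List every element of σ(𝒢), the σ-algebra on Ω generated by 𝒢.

Initial family (5 sets): { ∅, { x₁, x₃, x₅ }, { x₁, x₄, x₆ }, { x₃, x₅, x₆ }, Ω }.
Round 1: 5 new —
  { x₁, x₂, x₄ }  = { x₃, x₅, x₆ }ᶜ
  { x₂, x₃, x₅ }  = { x₁, x₄, x₆ }ᶜ
  { x₂, x₄, x₆ }  = { x₁, x₃, x₅ }ᶜ
  { x₁, x₃, x₅, x₆ }  = { x₃, x₅, x₆ } ∪ { x₁, x₃, x₅ }
  { x₁, x₃, x₄, x₅, x₆ }  = { x₃, x₅, x₆ } ∪ { x₁, x₄, x₆ }
Round 2: 8 new —
  { x₂ }  = { x₁, x₃, x₄, x₅, x₆ }ᶜ
  { x₂, x₄ }  = { x₁, x₃, x₅, x₆ }ᶜ
  { x₁, x₂, x₃, x₅ }  = { x₁, x₃, x₅ } ∪ { x₂, x₃, x₅ }
  { x₁, x₂, x₄, x₆ }  = { x₂, x₄, x₆ } ∪ { x₁, x₄, x₆ }
  { x₂, x₃, x₅, x₆ }  = { x₂, x₃, x₅ } ∪ { x₃, x₅, x₆ }
  { x₁, x₂, x₃, x₄, x₅ }  = { x₁, x₃, x₅ } ∪ { x₁, x₂, x₄ }
  { x₁, x₂, x₃, x₅, x₆ }  = { x₁, x₃, x₅, x₆ } ∪ { x₂, x₃, x₅ }
  { x₂, x₃, x₄, x₅, x₆ }  = { x₂, x₄, x₆ } ∪ { x₂, x₃, x₅ }
Round 3: 7 new —
  { x₁ }  = { x₂, x₃, x₄, x₅, x₆ }ᶜ
  { x₄ }  = { x₁, x₂, x₃, x₅, x₆ }ᶜ
  { x₆ }  = { x₁, x₂, x₃, x₄, x₅ }ᶜ
  { x₁, x₄ }  = { x₂, x₃, x₅, x₆ }ᶜ
  { x₃, x₅ }  = { x₁, x₂, x₄, x₆ }ᶜ
  { x₄, x₆ }  = { x₁, x₂, x₃, x₅ }ᶜ
  { x₂, x₃, x₄, x₅ }  = { x₂, x₃, x₅ } ∪ { x₂, x₄ }
Round 4. New:
  { x₁, x₂ }  = { x₁ } ∪ { x₂ }
  { x₁, x₆ }  = { x₂, x₃, x₄, x₅ }ᶜ
  { x₂, x₆ }  = { x₂ } ∪ { x₆ }
  { x₃, x₄, x₅ }  = { x₃, x₅ } ∪ { x₄ }
  { x₁, x₃, x₄, x₅ }  = { x₁, x₃, x₅ } ∪ { x₁, x₄ }
  { x₃, x₄, x₅, x₆ }  = { x₃, x₅, x₆ } ∪ { x₄ }
Round 5 adds 1:
  { x₁, x₂, x₆ }  = { x₃, x₄, x₅ }ᶜ
After Round 6 the family is unchanged; done.

Hence σ(𝒢) has 32 members: { ∅, { x₁ }, { x₂ }, { x₄ }, { x₆ }, { x₁, x₂ }, { x₁, x₄ }, { x₁, x₆ }, { x₂, x₄ }, { x₂, x₆ }, { x₃, x₅ }, { x₄, x₆ }, { x₁, x₂, x₄ }, { x₁, x₂, x₆ }, { x₁, x₃, x₅ }, { x₁, x₄, x₆ }, { x₂, x₃, x₅ }, { x₂, x₄, x₆ }, { x₃, x₄, x₅ }, { x₃, x₅, x₆ }, { x₁, x₂, x₃, x₅ }, { x₁, x₂, x₄, x₆ }, { x₁, x₃, x₄, x₅ }, { x₁, x₃, x₅, x₆ }, { x₂, x₃, x₄, x₅ }, { x₂, x₃, x₅, x₆ }, { x₃, x₄, x₅, x₆ }, { x₁, x₂, x₃, x₄, x₅ }, { x₁, x₂, x₃, x₅, x₆ }, { x₁, x₃, x₄, x₅, x₆ }, { x₂, x₃, x₄, x₅, x₆ }, Ω }.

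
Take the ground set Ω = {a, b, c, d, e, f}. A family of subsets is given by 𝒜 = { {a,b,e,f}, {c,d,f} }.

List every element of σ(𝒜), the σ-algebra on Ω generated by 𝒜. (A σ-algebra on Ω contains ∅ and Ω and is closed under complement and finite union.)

|σ(𝒜)| = 8.  σ(𝒜) = { {}, {f}, {c,d}, {a,b,e}, {c,d,f}, {a,b,e,f}, {a,b,c,d,e}, Ω }

Derivation:
Start: 𝒜 ∪ {∅, Ω} = { {}, {c,d,f}, {a,b,e,f}, Ω }.
Pass 1 adds 2:
  {c,d}  = {a,b,e,f}ᶜ
  {a,b,e}  = {c,d,f}ᶜ
  — 6 sets.
Pass 2. New:
  {a,b,c,d,e}  = {a,b,e} ∪ {c,d}
  — 7 sets.
Pass 3. New:
  {f}  = {a,b,c,d,e}ᶜ
  — 8 sets.
Pass 4 adds nothing — fixpoint reached.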